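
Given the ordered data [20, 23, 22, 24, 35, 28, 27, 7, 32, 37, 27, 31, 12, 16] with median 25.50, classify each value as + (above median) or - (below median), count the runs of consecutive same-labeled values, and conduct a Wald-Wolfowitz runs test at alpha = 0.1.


Step 1: Compute median = 25.50; label A = above, B = below.
Labels in order: BBBBAAABAAAABB  (n_A = 7, n_B = 7)
Step 2: Count runs R = 5.
Step 3: Under H0 (random ordering), E[R] = 2*n_A*n_B/(n_A+n_B) + 1 = 2*7*7/14 + 1 = 8.0000.
        Var[R] = 2*n_A*n_B*(2*n_A*n_B - n_A - n_B) / ((n_A+n_B)^2 * (n_A+n_B-1)) = 8232/2548 = 3.2308.
        SD[R] = 1.7974.
Step 4: Continuity-corrected z = (R + 0.5 - E[R]) / SD[R] = (5 + 0.5 - 8.0000) / 1.7974 = -1.3909.
Step 5: Two-sided p-value via normal approximation = 2*(1 - Phi(|z|)) = 0.164264.
Step 6: alpha = 0.1. fail to reject H0.

R = 5, z = -1.3909, p = 0.164264, fail to reject H0.


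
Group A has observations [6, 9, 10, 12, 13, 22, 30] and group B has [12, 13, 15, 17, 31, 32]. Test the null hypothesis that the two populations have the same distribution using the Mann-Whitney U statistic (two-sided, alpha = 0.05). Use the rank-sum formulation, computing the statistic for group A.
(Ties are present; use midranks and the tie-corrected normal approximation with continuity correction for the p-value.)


Step 1: Combine and sort all 13 observations; assign midranks.
sorted (value, group): (6,X), (9,X), (10,X), (12,X), (12,Y), (13,X), (13,Y), (15,Y), (17,Y), (22,X), (30,X), (31,Y), (32,Y)
ranks: 6->1, 9->2, 10->3, 12->4.5, 12->4.5, 13->6.5, 13->6.5, 15->8, 17->9, 22->10, 30->11, 31->12, 32->13
Step 2: Rank sum for X: R1 = 1 + 2 + 3 + 4.5 + 6.5 + 10 + 11 = 38.
Step 3: U_X = R1 - n1(n1+1)/2 = 38 - 7*8/2 = 38 - 28 = 10.
       U_Y = n1*n2 - U_X = 42 - 10 = 32.
Step 4: Ties are present, so use the tie-corrected normal approximation (with continuity correction) for the p-value.
Step 5: p-value = 0.132546; compare to alpha = 0.05. fail to reject H0.

U_X = 10, p = 0.132546, fail to reject H0 at alpha = 0.05.


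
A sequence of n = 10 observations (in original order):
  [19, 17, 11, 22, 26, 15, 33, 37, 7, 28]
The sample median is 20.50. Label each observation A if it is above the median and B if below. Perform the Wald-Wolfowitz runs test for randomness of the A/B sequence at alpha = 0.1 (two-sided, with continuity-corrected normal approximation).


Step 1: Compute median = 20.50; label A = above, B = below.
Labels in order: BBBAABAABA  (n_A = 5, n_B = 5)
Step 2: Count runs R = 6.
Step 3: Under H0 (random ordering), E[R] = 2*n_A*n_B/(n_A+n_B) + 1 = 2*5*5/10 + 1 = 6.0000.
        Var[R] = 2*n_A*n_B*(2*n_A*n_B - n_A - n_B) / ((n_A+n_B)^2 * (n_A+n_B-1)) = 2000/900 = 2.2222.
        SD[R] = 1.4907.
Step 4: R = E[R], so z = 0 with no continuity correction.
Step 5: Two-sided p-value via normal approximation = 2*(1 - Phi(|z|)) = 1.000000.
Step 6: alpha = 0.1. fail to reject H0.

R = 6, z = 0.0000, p = 1.000000, fail to reject H0.


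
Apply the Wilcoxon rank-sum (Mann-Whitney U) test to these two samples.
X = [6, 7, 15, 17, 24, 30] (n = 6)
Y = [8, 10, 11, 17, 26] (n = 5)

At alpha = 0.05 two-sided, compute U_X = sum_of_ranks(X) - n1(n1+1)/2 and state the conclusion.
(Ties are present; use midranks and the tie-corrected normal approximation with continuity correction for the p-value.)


Step 1: Combine and sort all 11 observations; assign midranks.
sorted (value, group): (6,X), (7,X), (8,Y), (10,Y), (11,Y), (15,X), (17,X), (17,Y), (24,X), (26,Y), (30,X)
ranks: 6->1, 7->2, 8->3, 10->4, 11->5, 15->6, 17->7.5, 17->7.5, 24->9, 26->10, 30->11
Step 2: Rank sum for X: R1 = 1 + 2 + 6 + 7.5 + 9 + 11 = 36.5.
Step 3: U_X = R1 - n1(n1+1)/2 = 36.5 - 6*7/2 = 36.5 - 21 = 15.5.
       U_Y = n1*n2 - U_X = 30 - 15.5 = 14.5.
Step 4: Ties are present, so use the tie-corrected normal approximation (with continuity correction) for the p-value.
Step 5: p-value = 1.000000; compare to alpha = 0.05. fail to reject H0.

U_X = 15.5, p = 1.000000, fail to reject H0 at alpha = 0.05.


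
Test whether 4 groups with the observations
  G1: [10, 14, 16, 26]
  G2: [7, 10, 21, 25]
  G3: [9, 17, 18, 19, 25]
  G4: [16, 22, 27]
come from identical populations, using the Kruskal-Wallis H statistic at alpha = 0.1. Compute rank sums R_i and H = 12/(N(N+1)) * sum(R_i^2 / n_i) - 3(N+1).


Step 1: Combine all N = 16 observations and assign midranks.
sorted (value, group, rank): (7,G2,1), (9,G3,2), (10,G1,3.5), (10,G2,3.5), (14,G1,5), (16,G1,6.5), (16,G4,6.5), (17,G3,8), (18,G3,9), (19,G3,10), (21,G2,11), (22,G4,12), (25,G2,13.5), (25,G3,13.5), (26,G1,15), (27,G4,16)
Step 2: Sum ranks within each group.
R_1 = 30 (n_1 = 4)
R_2 = 29 (n_2 = 4)
R_3 = 42.5 (n_3 = 5)
R_4 = 34.5 (n_4 = 3)
Step 3: H = 12/(N(N+1)) * sum(R_i^2/n_i) - 3(N+1)
     = 12/(16*17) * (30^2/4 + 29^2/4 + 42.5^2/5 + 34.5^2/3) - 3*17
     = 0.044118 * 1193.25 - 51
     = 1.643382.
Step 4: Ties present; correction factor C = 1 - 18/(16^3 - 16) = 0.995588. Corrected H = 1.643382 / 0.995588 = 1.650665.
Step 5: Under H0, H ~ chi^2(3); p-value = 0.647957.
Step 6: alpha = 0.1. fail to reject H0.

H = 1.6507, df = 3, p = 0.647957, fail to reject H0.


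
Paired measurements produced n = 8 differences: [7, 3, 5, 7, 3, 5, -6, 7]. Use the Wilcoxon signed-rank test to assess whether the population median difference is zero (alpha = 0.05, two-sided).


Step 1: Drop any zero differences (none here) and take |d_i|.
|d| = [7, 3, 5, 7, 3, 5, 6, 7]
Step 2: Midrank |d_i| (ties get averaged ranks).
ranks: |7|->7, |3|->1.5, |5|->3.5, |7|->7, |3|->1.5, |5|->3.5, |6|->5, |7|->7
Step 3: Attach original signs; sum ranks with positive sign and with negative sign.
W+ = 7 + 1.5 + 3.5 + 7 + 1.5 + 3.5 + 7 = 31
W- = 5 = 5
(Check: W+ + W- = 36 should equal n(n+1)/2 = 36.)
Step 4: Test statistic W = min(W+, W-) = 5.
Step 5: Ties in |d|, so use the tie-corrected normal approximation.
        E[W] = n(n+1)/4 = 8*9/4 = 18.
        Tie groups: |d|=3 (t=2), |d|=5 (t=2), |d|=7 (t=3); sum(t^3 - t) = 36.
        Var[W] = n(n+1)(2n+1)/24 - sum(t^3-t)/48 = 1224/24 - 36/48 = 50.25.
        z = (W - E[W]) / sqrt(Var[W]) = (5 - 18) / 7.0887 = -1.8339.
        Two-sided p = 2*Phi(z) = 0.066669.
Step 6: alpha = 0.05. fail to reject H0.

W+ = 31, W- = 5, W = min = 5, p = 0.066669, fail to reject H0.


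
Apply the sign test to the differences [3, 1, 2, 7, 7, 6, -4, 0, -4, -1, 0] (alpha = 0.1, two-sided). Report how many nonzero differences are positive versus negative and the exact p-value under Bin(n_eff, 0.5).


Step 1: Discard zero differences. Original n = 11; n_eff = number of nonzero differences = 9.
Nonzero differences (with sign): +3, +1, +2, +7, +7, +6, -4, -4, -1
Step 2: Count signs: positive = 6, negative = 3.
Step 3: Under H0: P(positive) = 0.5, so the number of positives S ~ Bin(9, 0.5).
Step 4: Two-sided exact p-value = sum of Bin(9,0.5) probabilities at or below the observed probability = 0.507812.
Step 5: alpha = 0.1. fail to reject H0.

n_eff = 9, pos = 6, neg = 3, p = 0.507812, fail to reject H0.


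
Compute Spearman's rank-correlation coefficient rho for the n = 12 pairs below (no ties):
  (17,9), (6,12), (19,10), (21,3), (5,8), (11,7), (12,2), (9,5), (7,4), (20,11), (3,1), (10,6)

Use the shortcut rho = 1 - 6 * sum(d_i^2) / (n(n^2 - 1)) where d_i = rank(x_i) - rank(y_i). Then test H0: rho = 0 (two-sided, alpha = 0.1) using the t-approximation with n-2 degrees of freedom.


Step 1: Rank x and y separately (midranks; no ties here).
rank(x): 17->9, 6->3, 19->10, 21->12, 5->2, 11->7, 12->8, 9->5, 7->4, 20->11, 3->1, 10->6
rank(y): 9->9, 12->12, 10->10, 3->3, 8->8, 7->7, 2->2, 5->5, 4->4, 11->11, 1->1, 6->6
Step 2: d_i = R_x(i) - R_y(i); compute d_i^2.
  (9-9)^2=0, (3-12)^2=81, (10-10)^2=0, (12-3)^2=81, (2-8)^2=36, (7-7)^2=0, (8-2)^2=36, (5-5)^2=0, (4-4)^2=0, (11-11)^2=0, (1-1)^2=0, (6-6)^2=0
sum(d^2) = 234.
Step 3: rho = 1 - 6*234 / (12*(12^2 - 1)) = 1 - 1404/1716 = 0.181818.
Step 4: Under H0, t = rho * sqrt((n-2)/(1-rho^2)) = 0.5847 ~ t(10).
Step 5: Two-sided p-value from the t-distribution with 10 df = 0.571701.
Step 6: alpha = 0.1. fail to reject H0.

rho = 0.1818, p = 0.571701, fail to reject H0 at alpha = 0.1.


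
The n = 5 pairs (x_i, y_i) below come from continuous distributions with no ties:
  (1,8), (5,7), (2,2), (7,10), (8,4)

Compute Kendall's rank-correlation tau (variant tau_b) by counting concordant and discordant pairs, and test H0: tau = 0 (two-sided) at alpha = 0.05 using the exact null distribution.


Step 1: Enumerate the 10 unordered pairs (i,j) with i<j and classify each by sign(x_j-x_i) * sign(y_j-y_i).
  (1,2):dx=+4,dy=-1->D; (1,3):dx=+1,dy=-6->D; (1,4):dx=+6,dy=+2->C; (1,5):dx=+7,dy=-4->D
  (2,3):dx=-3,dy=-5->C; (2,4):dx=+2,dy=+3->C; (2,5):dx=+3,dy=-3->D; (3,4):dx=+5,dy=+8->C
  (3,5):dx=+6,dy=+2->C; (4,5):dx=+1,dy=-6->D
Step 2: C = 5, D = 5, total pairs = 10.
Step 3: tau = (C - D)/(n(n-1)/2) = (5 - 5)/10 = 0.000000.
Step 4: Exact two-sided p-value (enumerate n! = 120 permutations of y under H0): p = 1.000000.
Step 5: alpha = 0.05. fail to reject H0.

tau_b = 0.0000 (C=5, D=5), p = 1.000000, fail to reject H0.


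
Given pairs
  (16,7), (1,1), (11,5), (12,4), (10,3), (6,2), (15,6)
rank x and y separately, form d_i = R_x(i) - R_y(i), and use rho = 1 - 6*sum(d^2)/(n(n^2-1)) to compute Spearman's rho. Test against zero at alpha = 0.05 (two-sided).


Step 1: Rank x and y separately (midranks; no ties here).
rank(x): 16->7, 1->1, 11->4, 12->5, 10->3, 6->2, 15->6
rank(y): 7->7, 1->1, 5->5, 4->4, 3->3, 2->2, 6->6
Step 2: d_i = R_x(i) - R_y(i); compute d_i^2.
  (7-7)^2=0, (1-1)^2=0, (4-5)^2=1, (5-4)^2=1, (3-3)^2=0, (2-2)^2=0, (6-6)^2=0
sum(d^2) = 2.
Step 3: rho = 1 - 6*2 / (7*(7^2 - 1)) = 1 - 12/336 = 0.964286.
Step 4: Under H0, t = rho * sqrt((n-2)/(1-rho^2)) = 8.1408 ~ t(5).
Step 5: Two-sided p-value from the t-distribution with 5 df = 0.000454.
Step 6: alpha = 0.05. reject H0.

rho = 0.9643, p = 0.000454, reject H0 at alpha = 0.05.


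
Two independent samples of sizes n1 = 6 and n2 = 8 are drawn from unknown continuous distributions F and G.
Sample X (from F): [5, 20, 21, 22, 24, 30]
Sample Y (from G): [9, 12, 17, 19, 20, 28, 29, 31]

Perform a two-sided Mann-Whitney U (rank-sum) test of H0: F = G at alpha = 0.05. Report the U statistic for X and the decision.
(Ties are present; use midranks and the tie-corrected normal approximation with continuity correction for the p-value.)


Step 1: Combine and sort all 14 observations; assign midranks.
sorted (value, group): (5,X), (9,Y), (12,Y), (17,Y), (19,Y), (20,X), (20,Y), (21,X), (22,X), (24,X), (28,Y), (29,Y), (30,X), (31,Y)
ranks: 5->1, 9->2, 12->3, 17->4, 19->5, 20->6.5, 20->6.5, 21->8, 22->9, 24->10, 28->11, 29->12, 30->13, 31->14
Step 2: Rank sum for X: R1 = 1 + 6.5 + 8 + 9 + 10 + 13 = 47.5.
Step 3: U_X = R1 - n1(n1+1)/2 = 47.5 - 6*7/2 = 47.5 - 21 = 26.5.
       U_Y = n1*n2 - U_X = 48 - 26.5 = 21.5.
Step 4: Ties are present, so use the tie-corrected normal approximation (with continuity correction) for the p-value.
Step 5: p-value = 0.796034; compare to alpha = 0.05. fail to reject H0.

U_X = 26.5, p = 0.796034, fail to reject H0 at alpha = 0.05.


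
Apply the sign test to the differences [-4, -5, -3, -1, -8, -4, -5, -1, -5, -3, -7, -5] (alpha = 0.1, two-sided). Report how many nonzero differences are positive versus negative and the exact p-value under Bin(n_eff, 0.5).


Step 1: Discard zero differences. Original n = 12; n_eff = number of nonzero differences = 12.
Nonzero differences (with sign): -4, -5, -3, -1, -8, -4, -5, -1, -5, -3, -7, -5
Step 2: Count signs: positive = 0, negative = 12.
Step 3: Under H0: P(positive) = 0.5, so the number of positives S ~ Bin(12, 0.5).
Step 4: Two-sided exact p-value = sum of Bin(12,0.5) probabilities at or below the observed probability = 0.000488.
Step 5: alpha = 0.1. reject H0.

n_eff = 12, pos = 0, neg = 12, p = 0.000488, reject H0.


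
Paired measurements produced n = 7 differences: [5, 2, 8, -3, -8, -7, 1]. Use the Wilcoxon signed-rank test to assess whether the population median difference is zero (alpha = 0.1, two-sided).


Step 1: Drop any zero differences (none here) and take |d_i|.
|d| = [5, 2, 8, 3, 8, 7, 1]
Step 2: Midrank |d_i| (ties get averaged ranks).
ranks: |5|->4, |2|->2, |8|->6.5, |3|->3, |8|->6.5, |7|->5, |1|->1
Step 3: Attach original signs; sum ranks with positive sign and with negative sign.
W+ = 4 + 2 + 6.5 + 1 = 13.5
W- = 3 + 6.5 + 5 = 14.5
(Check: W+ + W- = 28 should equal n(n+1)/2 = 28.)
Step 4: Test statistic W = min(W+, W-) = 13.5.
Step 5: Ties in |d|, so use the tie-corrected normal approximation.
        E[W] = n(n+1)/4 = 7*8/4 = 14.
        Tie groups: |d|=8 (t=2); sum(t^3 - t) = 6.
        Var[W] = n(n+1)(2n+1)/24 - sum(t^3-t)/48 = 840/24 - 6/48 = 34.875.
        z = (W - E[W]) / sqrt(Var[W]) = (13.5 - 14) / 5.9055 = -0.0847.
        Two-sided p = 2*Phi(z) = 0.932526.
Step 6: alpha = 0.1. fail to reject H0.

W+ = 13.5, W- = 14.5, W = min = 13.5, p = 0.932526, fail to reject H0.


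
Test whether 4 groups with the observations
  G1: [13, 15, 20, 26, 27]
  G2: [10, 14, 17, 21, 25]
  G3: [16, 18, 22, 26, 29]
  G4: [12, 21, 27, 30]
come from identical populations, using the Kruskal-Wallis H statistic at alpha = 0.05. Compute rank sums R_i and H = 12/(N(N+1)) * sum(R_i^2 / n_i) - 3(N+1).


Step 1: Combine all N = 19 observations and assign midranks.
sorted (value, group, rank): (10,G2,1), (12,G4,2), (13,G1,3), (14,G2,4), (15,G1,5), (16,G3,6), (17,G2,7), (18,G3,8), (20,G1,9), (21,G2,10.5), (21,G4,10.5), (22,G3,12), (25,G2,13), (26,G1,14.5), (26,G3,14.5), (27,G1,16.5), (27,G4,16.5), (29,G3,18), (30,G4,19)
Step 2: Sum ranks within each group.
R_1 = 48 (n_1 = 5)
R_2 = 35.5 (n_2 = 5)
R_3 = 58.5 (n_3 = 5)
R_4 = 48 (n_4 = 4)
Step 3: H = 12/(N(N+1)) * sum(R_i^2/n_i) - 3(N+1)
     = 12/(19*20) * (48^2/5 + 35.5^2/5 + 58.5^2/5 + 48^2/4) - 3*20
     = 0.031579 * 1973.3 - 60
     = 2.314737.
Step 4: Ties present; correction factor C = 1 - 18/(19^3 - 19) = 0.997368. Corrected H = 2.314737 / 0.997368 = 2.320844.
Step 5: Under H0, H ~ chi^2(3); p-value = 0.508539.
Step 6: alpha = 0.05. fail to reject H0.

H = 2.3208, df = 3, p = 0.508539, fail to reject H0.


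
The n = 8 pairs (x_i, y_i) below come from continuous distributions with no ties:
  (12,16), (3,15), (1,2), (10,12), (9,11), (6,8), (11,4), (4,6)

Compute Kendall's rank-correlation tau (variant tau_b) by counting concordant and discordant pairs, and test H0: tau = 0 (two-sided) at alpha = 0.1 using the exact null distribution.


Step 1: Enumerate the 28 unordered pairs (i,j) with i<j and classify each by sign(x_j-x_i) * sign(y_j-y_i).
  (1,2):dx=-9,dy=-1->C; (1,3):dx=-11,dy=-14->C; (1,4):dx=-2,dy=-4->C; (1,5):dx=-3,dy=-5->C
  (1,6):dx=-6,dy=-8->C; (1,7):dx=-1,dy=-12->C; (1,8):dx=-8,dy=-10->C; (2,3):dx=-2,dy=-13->C
  (2,4):dx=+7,dy=-3->D; (2,5):dx=+6,dy=-4->D; (2,6):dx=+3,dy=-7->D; (2,7):dx=+8,dy=-11->D
  (2,8):dx=+1,dy=-9->D; (3,4):dx=+9,dy=+10->C; (3,5):dx=+8,dy=+9->C; (3,6):dx=+5,dy=+6->C
  (3,7):dx=+10,dy=+2->C; (3,8):dx=+3,dy=+4->C; (4,5):dx=-1,dy=-1->C; (4,6):dx=-4,dy=-4->C
  (4,7):dx=+1,dy=-8->D; (4,8):dx=-6,dy=-6->C; (5,6):dx=-3,dy=-3->C; (5,7):dx=+2,dy=-7->D
  (5,8):dx=-5,dy=-5->C; (6,7):dx=+5,dy=-4->D; (6,8):dx=-2,dy=-2->C; (7,8):dx=-7,dy=+2->D
Step 2: C = 19, D = 9, total pairs = 28.
Step 3: tau = (C - D)/(n(n-1)/2) = (19 - 9)/28 = 0.357143.
Step 4: Exact two-sided p-value (enumerate n! = 40320 permutations of y under H0): p = 0.275099.
Step 5: alpha = 0.1. fail to reject H0.

tau_b = 0.3571 (C=19, D=9), p = 0.275099, fail to reject H0.


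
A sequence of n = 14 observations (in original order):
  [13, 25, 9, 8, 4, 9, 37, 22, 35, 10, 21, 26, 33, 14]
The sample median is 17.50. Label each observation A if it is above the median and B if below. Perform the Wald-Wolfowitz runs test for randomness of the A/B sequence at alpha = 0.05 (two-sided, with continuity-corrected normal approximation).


Step 1: Compute median = 17.50; label A = above, B = below.
Labels in order: BABBBBAAABAAAB  (n_A = 7, n_B = 7)
Step 2: Count runs R = 7.
Step 3: Under H0 (random ordering), E[R] = 2*n_A*n_B/(n_A+n_B) + 1 = 2*7*7/14 + 1 = 8.0000.
        Var[R] = 2*n_A*n_B*(2*n_A*n_B - n_A - n_B) / ((n_A+n_B)^2 * (n_A+n_B-1)) = 8232/2548 = 3.2308.
        SD[R] = 1.7974.
Step 4: Continuity-corrected z = (R + 0.5 - E[R]) / SD[R] = (7 + 0.5 - 8.0000) / 1.7974 = -0.2782.
Step 5: Two-sided p-value via normal approximation = 2*(1 - Phi(|z|)) = 0.780879.
Step 6: alpha = 0.05. fail to reject H0.

R = 7, z = -0.2782, p = 0.780879, fail to reject H0.


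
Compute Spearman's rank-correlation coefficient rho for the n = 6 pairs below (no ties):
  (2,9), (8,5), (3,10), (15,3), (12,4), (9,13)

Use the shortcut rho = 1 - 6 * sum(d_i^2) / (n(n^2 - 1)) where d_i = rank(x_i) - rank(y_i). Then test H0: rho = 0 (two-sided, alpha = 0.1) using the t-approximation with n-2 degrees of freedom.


Step 1: Rank x and y separately (midranks; no ties here).
rank(x): 2->1, 8->3, 3->2, 15->6, 12->5, 9->4
rank(y): 9->4, 5->3, 10->5, 3->1, 4->2, 13->6
Step 2: d_i = R_x(i) - R_y(i); compute d_i^2.
  (1-4)^2=9, (3-3)^2=0, (2-5)^2=9, (6-1)^2=25, (5-2)^2=9, (4-6)^2=4
sum(d^2) = 56.
Step 3: rho = 1 - 6*56 / (6*(6^2 - 1)) = 1 - 336/210 = -0.600000.
Step 4: Under H0, t = rho * sqrt((n-2)/(1-rho^2)) = -1.5000 ~ t(4).
Step 5: Two-sided p-value from the t-distribution with 4 df = 0.208000.
Step 6: alpha = 0.1. fail to reject H0.

rho = -0.6000, p = 0.208000, fail to reject H0 at alpha = 0.1.


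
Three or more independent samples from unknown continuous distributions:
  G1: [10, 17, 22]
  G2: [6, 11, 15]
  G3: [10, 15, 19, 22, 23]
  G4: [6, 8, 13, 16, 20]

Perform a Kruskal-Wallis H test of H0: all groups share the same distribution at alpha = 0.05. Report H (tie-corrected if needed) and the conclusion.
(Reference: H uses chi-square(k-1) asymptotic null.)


Step 1: Combine all N = 16 observations and assign midranks.
sorted (value, group, rank): (6,G2,1.5), (6,G4,1.5), (8,G4,3), (10,G1,4.5), (10,G3,4.5), (11,G2,6), (13,G4,7), (15,G2,8.5), (15,G3,8.5), (16,G4,10), (17,G1,11), (19,G3,12), (20,G4,13), (22,G1,14.5), (22,G3,14.5), (23,G3,16)
Step 2: Sum ranks within each group.
R_1 = 30 (n_1 = 3)
R_2 = 16 (n_2 = 3)
R_3 = 55.5 (n_3 = 5)
R_4 = 34.5 (n_4 = 5)
Step 3: H = 12/(N(N+1)) * sum(R_i^2/n_i) - 3(N+1)
     = 12/(16*17) * (30^2/3 + 16^2/3 + 55.5^2/5 + 34.5^2/5) - 3*17
     = 0.044118 * 1239.43 - 51
     = 3.680882.
Step 4: Ties present; correction factor C = 1 - 24/(16^3 - 16) = 0.994118. Corrected H = 3.680882 / 0.994118 = 3.702663.
Step 5: Under H0, H ~ chi^2(3); p-value = 0.295413.
Step 6: alpha = 0.05. fail to reject H0.

H = 3.7027, df = 3, p = 0.295413, fail to reject H0.


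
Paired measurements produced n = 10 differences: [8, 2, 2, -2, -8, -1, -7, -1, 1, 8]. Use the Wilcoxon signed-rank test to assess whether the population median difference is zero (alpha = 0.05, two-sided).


Step 1: Drop any zero differences (none here) and take |d_i|.
|d| = [8, 2, 2, 2, 8, 1, 7, 1, 1, 8]
Step 2: Midrank |d_i| (ties get averaged ranks).
ranks: |8|->9, |2|->5, |2|->5, |2|->5, |8|->9, |1|->2, |7|->7, |1|->2, |1|->2, |8|->9
Step 3: Attach original signs; sum ranks with positive sign and with negative sign.
W+ = 9 + 5 + 5 + 2 + 9 = 30
W- = 5 + 9 + 2 + 7 + 2 = 25
(Check: W+ + W- = 55 should equal n(n+1)/2 = 55.)
Step 4: Test statistic W = min(W+, W-) = 25.
Step 5: Ties in |d|, so use the tie-corrected normal approximation.
        E[W] = n(n+1)/4 = 10*11/4 = 27.5.
        Tie groups: |d|=1 (t=3), |d|=2 (t=3), |d|=8 (t=3); sum(t^3 - t) = 72.
        Var[W] = n(n+1)(2n+1)/24 - sum(t^3-t)/48 = 2310/24 - 72/48 = 94.75.
        z = (W - E[W]) / sqrt(Var[W]) = (25 - 27.5) / 9.7340 = -0.2568.
        Two-sided p = 2*Phi(z) = 0.797308.
Step 6: alpha = 0.05. fail to reject H0.

W+ = 30, W- = 25, W = min = 25, p = 0.797308, fail to reject H0.


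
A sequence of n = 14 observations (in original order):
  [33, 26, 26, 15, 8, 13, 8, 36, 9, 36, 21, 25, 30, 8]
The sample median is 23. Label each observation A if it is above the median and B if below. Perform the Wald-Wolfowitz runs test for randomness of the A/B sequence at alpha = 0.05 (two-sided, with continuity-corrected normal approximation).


Step 1: Compute median = 23; label A = above, B = below.
Labels in order: AAABBBBABABAAB  (n_A = 7, n_B = 7)
Step 2: Count runs R = 8.
Step 3: Under H0 (random ordering), E[R] = 2*n_A*n_B/(n_A+n_B) + 1 = 2*7*7/14 + 1 = 8.0000.
        Var[R] = 2*n_A*n_B*(2*n_A*n_B - n_A - n_B) / ((n_A+n_B)^2 * (n_A+n_B-1)) = 8232/2548 = 3.2308.
        SD[R] = 1.7974.
Step 4: R = E[R], so z = 0 with no continuity correction.
Step 5: Two-sided p-value via normal approximation = 2*(1 - Phi(|z|)) = 1.000000.
Step 6: alpha = 0.05. fail to reject H0.

R = 8, z = 0.0000, p = 1.000000, fail to reject H0.


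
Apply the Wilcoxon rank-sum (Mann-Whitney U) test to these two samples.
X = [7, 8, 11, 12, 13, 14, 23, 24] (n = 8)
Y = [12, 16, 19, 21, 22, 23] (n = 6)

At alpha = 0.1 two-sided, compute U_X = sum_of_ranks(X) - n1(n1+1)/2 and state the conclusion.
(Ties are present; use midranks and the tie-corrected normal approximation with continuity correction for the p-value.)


Step 1: Combine and sort all 14 observations; assign midranks.
sorted (value, group): (7,X), (8,X), (11,X), (12,X), (12,Y), (13,X), (14,X), (16,Y), (19,Y), (21,Y), (22,Y), (23,X), (23,Y), (24,X)
ranks: 7->1, 8->2, 11->3, 12->4.5, 12->4.5, 13->6, 14->7, 16->8, 19->9, 21->10, 22->11, 23->12.5, 23->12.5, 24->14
Step 2: Rank sum for X: R1 = 1 + 2 + 3 + 4.5 + 6 + 7 + 12.5 + 14 = 50.
Step 3: U_X = R1 - n1(n1+1)/2 = 50 - 8*9/2 = 50 - 36 = 14.
       U_Y = n1*n2 - U_X = 48 - 14 = 34.
Step 4: Ties are present, so use the tie-corrected normal approximation (with continuity correction) for the p-value.
Step 5: p-value = 0.219016; compare to alpha = 0.1. fail to reject H0.

U_X = 14, p = 0.219016, fail to reject H0 at alpha = 0.1.


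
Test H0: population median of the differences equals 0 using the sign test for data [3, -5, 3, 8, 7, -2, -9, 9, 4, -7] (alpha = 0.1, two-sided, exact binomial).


Step 1: Discard zero differences. Original n = 10; n_eff = number of nonzero differences = 10.
Nonzero differences (with sign): +3, -5, +3, +8, +7, -2, -9, +9, +4, -7
Step 2: Count signs: positive = 6, negative = 4.
Step 3: Under H0: P(positive) = 0.5, so the number of positives S ~ Bin(10, 0.5).
Step 4: Two-sided exact p-value = sum of Bin(10,0.5) probabilities at or below the observed probability = 0.753906.
Step 5: alpha = 0.1. fail to reject H0.

n_eff = 10, pos = 6, neg = 4, p = 0.753906, fail to reject H0.


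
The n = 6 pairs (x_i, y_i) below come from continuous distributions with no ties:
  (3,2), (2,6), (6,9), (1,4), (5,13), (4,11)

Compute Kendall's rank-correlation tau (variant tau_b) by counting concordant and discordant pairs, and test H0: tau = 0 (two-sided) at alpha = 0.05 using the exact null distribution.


Step 1: Enumerate the 15 unordered pairs (i,j) with i<j and classify each by sign(x_j-x_i) * sign(y_j-y_i).
  (1,2):dx=-1,dy=+4->D; (1,3):dx=+3,dy=+7->C; (1,4):dx=-2,dy=+2->D; (1,5):dx=+2,dy=+11->C
  (1,6):dx=+1,dy=+9->C; (2,3):dx=+4,dy=+3->C; (2,4):dx=-1,dy=-2->C; (2,5):dx=+3,dy=+7->C
  (2,6):dx=+2,dy=+5->C; (3,4):dx=-5,dy=-5->C; (3,5):dx=-1,dy=+4->D; (3,6):dx=-2,dy=+2->D
  (4,5):dx=+4,dy=+9->C; (4,6):dx=+3,dy=+7->C; (5,6):dx=-1,dy=-2->C
Step 2: C = 11, D = 4, total pairs = 15.
Step 3: tau = (C - D)/(n(n-1)/2) = (11 - 4)/15 = 0.466667.
Step 4: Exact two-sided p-value (enumerate n! = 720 permutations of y under H0): p = 0.272222.
Step 5: alpha = 0.05. fail to reject H0.

tau_b = 0.4667 (C=11, D=4), p = 0.272222, fail to reject H0.


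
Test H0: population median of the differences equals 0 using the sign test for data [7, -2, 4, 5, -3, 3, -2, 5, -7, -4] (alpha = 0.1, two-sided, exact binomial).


Step 1: Discard zero differences. Original n = 10; n_eff = number of nonzero differences = 10.
Nonzero differences (with sign): +7, -2, +4, +5, -3, +3, -2, +5, -7, -4
Step 2: Count signs: positive = 5, negative = 5.
Step 3: Under H0: P(positive) = 0.5, so the number of positives S ~ Bin(10, 0.5).
Step 4: Two-sided exact p-value = sum of Bin(10,0.5) probabilities at or below the observed probability = 1.000000.
Step 5: alpha = 0.1. fail to reject H0.

n_eff = 10, pos = 5, neg = 5, p = 1.000000, fail to reject H0.


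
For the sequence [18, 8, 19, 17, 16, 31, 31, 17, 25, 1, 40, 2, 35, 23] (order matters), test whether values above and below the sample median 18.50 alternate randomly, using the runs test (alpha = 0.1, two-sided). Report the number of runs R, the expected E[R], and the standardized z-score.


Step 1: Compute median = 18.50; label A = above, B = below.
Labels in order: BBABBAABABABAA  (n_A = 7, n_B = 7)
Step 2: Count runs R = 10.
Step 3: Under H0 (random ordering), E[R] = 2*n_A*n_B/(n_A+n_B) + 1 = 2*7*7/14 + 1 = 8.0000.
        Var[R] = 2*n_A*n_B*(2*n_A*n_B - n_A - n_B) / ((n_A+n_B)^2 * (n_A+n_B-1)) = 8232/2548 = 3.2308.
        SD[R] = 1.7974.
Step 4: Continuity-corrected z = (R - 0.5 - E[R]) / SD[R] = (10 - 0.5 - 8.0000) / 1.7974 = 0.8345.
Step 5: Two-sided p-value via normal approximation = 2*(1 - Phi(|z|)) = 0.403986.
Step 6: alpha = 0.1. fail to reject H0.

R = 10, z = 0.8345, p = 0.403986, fail to reject H0.


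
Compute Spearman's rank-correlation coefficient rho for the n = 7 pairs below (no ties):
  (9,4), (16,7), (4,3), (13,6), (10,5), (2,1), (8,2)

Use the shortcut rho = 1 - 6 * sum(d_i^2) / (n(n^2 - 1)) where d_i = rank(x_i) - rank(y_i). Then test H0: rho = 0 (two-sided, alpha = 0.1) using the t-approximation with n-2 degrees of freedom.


Step 1: Rank x and y separately (midranks; no ties here).
rank(x): 9->4, 16->7, 4->2, 13->6, 10->5, 2->1, 8->3
rank(y): 4->4, 7->7, 3->3, 6->6, 5->5, 1->1, 2->2
Step 2: d_i = R_x(i) - R_y(i); compute d_i^2.
  (4-4)^2=0, (7-7)^2=0, (2-3)^2=1, (6-6)^2=0, (5-5)^2=0, (1-1)^2=0, (3-2)^2=1
sum(d^2) = 2.
Step 3: rho = 1 - 6*2 / (7*(7^2 - 1)) = 1 - 12/336 = 0.964286.
Step 4: Under H0, t = rho * sqrt((n-2)/(1-rho^2)) = 8.1408 ~ t(5).
Step 5: Two-sided p-value from the t-distribution with 5 df = 0.000454.
Step 6: alpha = 0.1. reject H0.

rho = 0.9643, p = 0.000454, reject H0 at alpha = 0.1.


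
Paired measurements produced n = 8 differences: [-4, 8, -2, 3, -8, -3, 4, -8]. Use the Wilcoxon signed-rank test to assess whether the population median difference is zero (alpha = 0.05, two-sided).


Step 1: Drop any zero differences (none here) and take |d_i|.
|d| = [4, 8, 2, 3, 8, 3, 4, 8]
Step 2: Midrank |d_i| (ties get averaged ranks).
ranks: |4|->4.5, |8|->7, |2|->1, |3|->2.5, |8|->7, |3|->2.5, |4|->4.5, |8|->7
Step 3: Attach original signs; sum ranks with positive sign and with negative sign.
W+ = 7 + 2.5 + 4.5 = 14
W- = 4.5 + 1 + 7 + 2.5 + 7 = 22
(Check: W+ + W- = 36 should equal n(n+1)/2 = 36.)
Step 4: Test statistic W = min(W+, W-) = 14.
Step 5: Ties in |d|, so use the tie-corrected normal approximation.
        E[W] = n(n+1)/4 = 8*9/4 = 18.
        Tie groups: |d|=3 (t=2), |d|=4 (t=2), |d|=8 (t=3); sum(t^3 - t) = 36.
        Var[W] = n(n+1)(2n+1)/24 - sum(t^3-t)/48 = 1224/24 - 36/48 = 50.25.
        z = (W - E[W]) / sqrt(Var[W]) = (14 - 18) / 7.0887 = -0.5643.
        Two-sided p = 2*Phi(z) = 0.572566.
Step 6: alpha = 0.05. fail to reject H0.

W+ = 14, W- = 22, W = min = 14, p = 0.572566, fail to reject H0.


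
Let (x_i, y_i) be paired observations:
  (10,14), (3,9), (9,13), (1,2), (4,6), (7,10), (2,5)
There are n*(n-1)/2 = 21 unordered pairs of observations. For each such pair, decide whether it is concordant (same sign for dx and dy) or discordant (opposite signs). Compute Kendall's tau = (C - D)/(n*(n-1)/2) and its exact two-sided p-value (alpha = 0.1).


Step 1: Enumerate the 21 unordered pairs (i,j) with i<j and classify each by sign(x_j-x_i) * sign(y_j-y_i).
  (1,2):dx=-7,dy=-5->C; (1,3):dx=-1,dy=-1->C; (1,4):dx=-9,dy=-12->C; (1,5):dx=-6,dy=-8->C
  (1,6):dx=-3,dy=-4->C; (1,7):dx=-8,dy=-9->C; (2,3):dx=+6,dy=+4->C; (2,4):dx=-2,dy=-7->C
  (2,5):dx=+1,dy=-3->D; (2,6):dx=+4,dy=+1->C; (2,7):dx=-1,dy=-4->C; (3,4):dx=-8,dy=-11->C
  (3,5):dx=-5,dy=-7->C; (3,6):dx=-2,dy=-3->C; (3,7):dx=-7,dy=-8->C; (4,5):dx=+3,dy=+4->C
  (4,6):dx=+6,dy=+8->C; (4,7):dx=+1,dy=+3->C; (5,6):dx=+3,dy=+4->C; (5,7):dx=-2,dy=-1->C
  (6,7):dx=-5,dy=-5->C
Step 2: C = 20, D = 1, total pairs = 21.
Step 3: tau = (C - D)/(n(n-1)/2) = (20 - 1)/21 = 0.904762.
Step 4: Exact two-sided p-value (enumerate n! = 5040 permutations of y under H0): p = 0.002778.
Step 5: alpha = 0.1. reject H0.

tau_b = 0.9048 (C=20, D=1), p = 0.002778, reject H0.


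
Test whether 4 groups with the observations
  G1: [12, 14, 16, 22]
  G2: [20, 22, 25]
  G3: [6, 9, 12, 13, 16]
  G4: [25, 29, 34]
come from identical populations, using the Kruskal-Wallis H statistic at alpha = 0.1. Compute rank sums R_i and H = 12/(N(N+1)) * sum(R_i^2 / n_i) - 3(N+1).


Step 1: Combine all N = 15 observations and assign midranks.
sorted (value, group, rank): (6,G3,1), (9,G3,2), (12,G1,3.5), (12,G3,3.5), (13,G3,5), (14,G1,6), (16,G1,7.5), (16,G3,7.5), (20,G2,9), (22,G1,10.5), (22,G2,10.5), (25,G2,12.5), (25,G4,12.5), (29,G4,14), (34,G4,15)
Step 2: Sum ranks within each group.
R_1 = 27.5 (n_1 = 4)
R_2 = 32 (n_2 = 3)
R_3 = 19 (n_3 = 5)
R_4 = 41.5 (n_4 = 3)
Step 3: H = 12/(N(N+1)) * sum(R_i^2/n_i) - 3(N+1)
     = 12/(15*16) * (27.5^2/4 + 32^2/3 + 19^2/5 + 41.5^2/3) - 3*16
     = 0.050000 * 1176.68 - 48
     = 10.833958.
Step 4: Ties present; correction factor C = 1 - 24/(15^3 - 15) = 0.992857. Corrected H = 10.833958 / 0.992857 = 10.911900.
Step 5: Under H0, H ~ chi^2(3); p-value = 0.012212.
Step 6: alpha = 0.1. reject H0.

H = 10.9119, df = 3, p = 0.012212, reject H0.


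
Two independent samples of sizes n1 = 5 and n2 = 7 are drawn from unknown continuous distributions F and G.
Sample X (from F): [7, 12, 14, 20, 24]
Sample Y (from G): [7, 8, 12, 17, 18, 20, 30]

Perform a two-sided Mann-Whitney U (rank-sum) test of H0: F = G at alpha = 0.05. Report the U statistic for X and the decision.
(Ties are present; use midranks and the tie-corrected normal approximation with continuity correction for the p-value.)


Step 1: Combine and sort all 12 observations; assign midranks.
sorted (value, group): (7,X), (7,Y), (8,Y), (12,X), (12,Y), (14,X), (17,Y), (18,Y), (20,X), (20,Y), (24,X), (30,Y)
ranks: 7->1.5, 7->1.5, 8->3, 12->4.5, 12->4.5, 14->6, 17->7, 18->8, 20->9.5, 20->9.5, 24->11, 30->12
Step 2: Rank sum for X: R1 = 1.5 + 4.5 + 6 + 9.5 + 11 = 32.5.
Step 3: U_X = R1 - n1(n1+1)/2 = 32.5 - 5*6/2 = 32.5 - 15 = 17.5.
       U_Y = n1*n2 - U_X = 35 - 17.5 = 17.5.
Step 4: Ties are present, so use the tie-corrected normal approximation (with continuity correction) for the p-value.
Step 5: p-value = 1.000000; compare to alpha = 0.05. fail to reject H0.

U_X = 17.5, p = 1.000000, fail to reject H0 at alpha = 0.05.


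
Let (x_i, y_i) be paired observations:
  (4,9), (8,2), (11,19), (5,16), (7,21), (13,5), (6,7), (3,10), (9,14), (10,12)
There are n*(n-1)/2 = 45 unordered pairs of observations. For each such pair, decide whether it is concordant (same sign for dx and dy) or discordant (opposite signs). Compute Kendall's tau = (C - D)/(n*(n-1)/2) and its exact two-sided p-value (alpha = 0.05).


Step 1: Enumerate the 45 unordered pairs (i,j) with i<j and classify each by sign(x_j-x_i) * sign(y_j-y_i).
  (1,2):dx=+4,dy=-7->D; (1,3):dx=+7,dy=+10->C; (1,4):dx=+1,dy=+7->C; (1,5):dx=+3,dy=+12->C
  (1,6):dx=+9,dy=-4->D; (1,7):dx=+2,dy=-2->D; (1,8):dx=-1,dy=+1->D; (1,9):dx=+5,dy=+5->C
  (1,10):dx=+6,dy=+3->C; (2,3):dx=+3,dy=+17->C; (2,4):dx=-3,dy=+14->D; (2,5):dx=-1,dy=+19->D
  (2,6):dx=+5,dy=+3->C; (2,7):dx=-2,dy=+5->D; (2,8):dx=-5,dy=+8->D; (2,9):dx=+1,dy=+12->C
  (2,10):dx=+2,dy=+10->C; (3,4):dx=-6,dy=-3->C; (3,5):dx=-4,dy=+2->D; (3,6):dx=+2,dy=-14->D
  (3,7):dx=-5,dy=-12->C; (3,8):dx=-8,dy=-9->C; (3,9):dx=-2,dy=-5->C; (3,10):dx=-1,dy=-7->C
  (4,5):dx=+2,dy=+5->C; (4,6):dx=+8,dy=-11->D; (4,7):dx=+1,dy=-9->D; (4,8):dx=-2,dy=-6->C
  (4,9):dx=+4,dy=-2->D; (4,10):dx=+5,dy=-4->D; (5,6):dx=+6,dy=-16->D; (5,7):dx=-1,dy=-14->C
  (5,8):dx=-4,dy=-11->C; (5,9):dx=+2,dy=-7->D; (5,10):dx=+3,dy=-9->D; (6,7):dx=-7,dy=+2->D
  (6,8):dx=-10,dy=+5->D; (6,9):dx=-4,dy=+9->D; (6,10):dx=-3,dy=+7->D; (7,8):dx=-3,dy=+3->D
  (7,9):dx=+3,dy=+7->C; (7,10):dx=+4,dy=+5->C; (8,9):dx=+6,dy=+4->C; (8,10):dx=+7,dy=+2->C
  (9,10):dx=+1,dy=-2->D
Step 2: C = 22, D = 23, total pairs = 45.
Step 3: tau = (C - D)/(n(n-1)/2) = (22 - 23)/45 = -0.022222.
Step 4: Exact two-sided p-value (enumerate n! = 3628800 permutations of y under H0): p = 1.000000.
Step 5: alpha = 0.05. fail to reject H0.

tau_b = -0.0222 (C=22, D=23), p = 1.000000, fail to reject H0.


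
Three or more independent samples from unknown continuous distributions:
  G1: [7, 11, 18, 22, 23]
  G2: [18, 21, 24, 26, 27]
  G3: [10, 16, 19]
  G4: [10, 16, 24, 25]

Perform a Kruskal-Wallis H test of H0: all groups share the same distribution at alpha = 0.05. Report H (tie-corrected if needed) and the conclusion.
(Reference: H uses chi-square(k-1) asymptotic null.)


Step 1: Combine all N = 17 observations and assign midranks.
sorted (value, group, rank): (7,G1,1), (10,G3,2.5), (10,G4,2.5), (11,G1,4), (16,G3,5.5), (16,G4,5.5), (18,G1,7.5), (18,G2,7.5), (19,G3,9), (21,G2,10), (22,G1,11), (23,G1,12), (24,G2,13.5), (24,G4,13.5), (25,G4,15), (26,G2,16), (27,G2,17)
Step 2: Sum ranks within each group.
R_1 = 35.5 (n_1 = 5)
R_2 = 64 (n_2 = 5)
R_3 = 17 (n_3 = 3)
R_4 = 36.5 (n_4 = 4)
Step 3: H = 12/(N(N+1)) * sum(R_i^2/n_i) - 3(N+1)
     = 12/(17*18) * (35.5^2/5 + 64^2/5 + 17^2/3 + 36.5^2/4) - 3*18
     = 0.039216 * 1500.65 - 54
     = 4.848856.
Step 4: Ties present; correction factor C = 1 - 24/(17^3 - 17) = 0.995098. Corrected H = 4.848856 / 0.995098 = 4.872742.
Step 5: Under H0, H ~ chi^2(3); p-value = 0.181356.
Step 6: alpha = 0.05. fail to reject H0.

H = 4.8727, df = 3, p = 0.181356, fail to reject H0.


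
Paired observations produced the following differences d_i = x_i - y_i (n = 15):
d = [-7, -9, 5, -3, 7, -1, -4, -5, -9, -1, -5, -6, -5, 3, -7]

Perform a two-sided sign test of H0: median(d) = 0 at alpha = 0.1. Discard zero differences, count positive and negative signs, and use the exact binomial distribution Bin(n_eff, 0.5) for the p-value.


Step 1: Discard zero differences. Original n = 15; n_eff = number of nonzero differences = 15.
Nonzero differences (with sign): -7, -9, +5, -3, +7, -1, -4, -5, -9, -1, -5, -6, -5, +3, -7
Step 2: Count signs: positive = 3, negative = 12.
Step 3: Under H0: P(positive) = 0.5, so the number of positives S ~ Bin(15, 0.5).
Step 4: Two-sided exact p-value = sum of Bin(15,0.5) probabilities at or below the observed probability = 0.035156.
Step 5: alpha = 0.1. reject H0.

n_eff = 15, pos = 3, neg = 12, p = 0.035156, reject H0.


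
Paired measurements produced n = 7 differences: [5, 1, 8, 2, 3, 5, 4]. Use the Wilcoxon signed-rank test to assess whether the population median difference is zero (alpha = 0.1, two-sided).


Step 1: Drop any zero differences (none here) and take |d_i|.
|d| = [5, 1, 8, 2, 3, 5, 4]
Step 2: Midrank |d_i| (ties get averaged ranks).
ranks: |5|->5.5, |1|->1, |8|->7, |2|->2, |3|->3, |5|->5.5, |4|->4
Step 3: Attach original signs; sum ranks with positive sign and with negative sign.
W+ = 5.5 + 1 + 7 + 2 + 3 + 5.5 + 4 = 28
W- = 0 = 0
(Check: W+ + W- = 28 should equal n(n+1)/2 = 28.)
Step 4: Test statistic W = min(W+, W-) = 0.
Step 5: Ties in |d|, so use the tie-corrected normal approximation.
        E[W] = n(n+1)/4 = 7*8/4 = 14.
        Tie groups: |d|=5 (t=2); sum(t^3 - t) = 6.
        Var[W] = n(n+1)(2n+1)/24 - sum(t^3-t)/48 = 840/24 - 6/48 = 34.875.
        z = (W - E[W]) / sqrt(Var[W]) = (0 - 14) / 5.9055 = -2.3707.
        Two-sided p = 2*Phi(z) = 0.017756.
Step 6: alpha = 0.1. reject H0.

W+ = 28, W- = 0, W = min = 0, p = 0.017756, reject H0.


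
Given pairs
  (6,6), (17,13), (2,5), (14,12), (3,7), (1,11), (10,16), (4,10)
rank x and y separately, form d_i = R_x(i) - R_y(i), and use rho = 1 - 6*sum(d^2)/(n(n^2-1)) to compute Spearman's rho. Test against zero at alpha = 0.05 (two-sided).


Step 1: Rank x and y separately (midranks; no ties here).
rank(x): 6->5, 17->8, 2->2, 14->7, 3->3, 1->1, 10->6, 4->4
rank(y): 6->2, 13->7, 5->1, 12->6, 7->3, 11->5, 16->8, 10->4
Step 2: d_i = R_x(i) - R_y(i); compute d_i^2.
  (5-2)^2=9, (8-7)^2=1, (2-1)^2=1, (7-6)^2=1, (3-3)^2=0, (1-5)^2=16, (6-8)^2=4, (4-4)^2=0
sum(d^2) = 32.
Step 3: rho = 1 - 6*32 / (8*(8^2 - 1)) = 1 - 192/504 = 0.619048.
Step 4: Under H0, t = rho * sqrt((n-2)/(1-rho^2)) = 1.9308 ~ t(6).
Step 5: Two-sided p-value from the t-distribution with 6 df = 0.101733.
Step 6: alpha = 0.05. fail to reject H0.

rho = 0.6190, p = 0.101733, fail to reject H0 at alpha = 0.05.


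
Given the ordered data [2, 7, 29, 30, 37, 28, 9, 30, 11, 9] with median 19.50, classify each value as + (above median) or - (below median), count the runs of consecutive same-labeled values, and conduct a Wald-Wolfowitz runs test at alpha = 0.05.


Step 1: Compute median = 19.50; label A = above, B = below.
Labels in order: BBAAAABABB  (n_A = 5, n_B = 5)
Step 2: Count runs R = 5.
Step 3: Under H0 (random ordering), E[R] = 2*n_A*n_B/(n_A+n_B) + 1 = 2*5*5/10 + 1 = 6.0000.
        Var[R] = 2*n_A*n_B*(2*n_A*n_B - n_A - n_B) / ((n_A+n_B)^2 * (n_A+n_B-1)) = 2000/900 = 2.2222.
        SD[R] = 1.4907.
Step 4: Continuity-corrected z = (R + 0.5 - E[R]) / SD[R] = (5 + 0.5 - 6.0000) / 1.4907 = -0.3354.
Step 5: Two-sided p-value via normal approximation = 2*(1 - Phi(|z|)) = 0.737316.
Step 6: alpha = 0.05. fail to reject H0.

R = 5, z = -0.3354, p = 0.737316, fail to reject H0.


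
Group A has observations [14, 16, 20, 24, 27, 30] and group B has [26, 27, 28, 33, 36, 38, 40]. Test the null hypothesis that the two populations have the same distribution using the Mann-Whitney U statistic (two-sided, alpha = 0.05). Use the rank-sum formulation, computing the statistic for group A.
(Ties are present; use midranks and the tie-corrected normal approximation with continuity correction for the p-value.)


Step 1: Combine and sort all 13 observations; assign midranks.
sorted (value, group): (14,X), (16,X), (20,X), (24,X), (26,Y), (27,X), (27,Y), (28,Y), (30,X), (33,Y), (36,Y), (38,Y), (40,Y)
ranks: 14->1, 16->2, 20->3, 24->4, 26->5, 27->6.5, 27->6.5, 28->8, 30->9, 33->10, 36->11, 38->12, 40->13
Step 2: Rank sum for X: R1 = 1 + 2 + 3 + 4 + 6.5 + 9 = 25.5.
Step 3: U_X = R1 - n1(n1+1)/2 = 25.5 - 6*7/2 = 25.5 - 21 = 4.5.
       U_Y = n1*n2 - U_X = 42 - 4.5 = 37.5.
Step 4: Ties are present, so use the tie-corrected normal approximation (with continuity correction) for the p-value.
Step 5: p-value = 0.022087; compare to alpha = 0.05. reject H0.

U_X = 4.5, p = 0.022087, reject H0 at alpha = 0.05.


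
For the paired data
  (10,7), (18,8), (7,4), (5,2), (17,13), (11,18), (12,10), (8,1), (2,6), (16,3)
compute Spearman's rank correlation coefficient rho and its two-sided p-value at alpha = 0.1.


Step 1: Rank x and y separately (midranks; no ties here).
rank(x): 10->5, 18->10, 7->3, 5->2, 17->9, 11->6, 12->7, 8->4, 2->1, 16->8
rank(y): 7->6, 8->7, 4->4, 2->2, 13->9, 18->10, 10->8, 1->1, 6->5, 3->3
Step 2: d_i = R_x(i) - R_y(i); compute d_i^2.
  (5-6)^2=1, (10-7)^2=9, (3-4)^2=1, (2-2)^2=0, (9-9)^2=0, (6-10)^2=16, (7-8)^2=1, (4-1)^2=9, (1-5)^2=16, (8-3)^2=25
sum(d^2) = 78.
Step 3: rho = 1 - 6*78 / (10*(10^2 - 1)) = 1 - 468/990 = 0.527273.
Step 4: Under H0, t = rho * sqrt((n-2)/(1-rho^2)) = 1.7552 ~ t(8).
Step 5: Two-sided p-value from the t-distribution with 8 df = 0.117308.
Step 6: alpha = 0.1. fail to reject H0.

rho = 0.5273, p = 0.117308, fail to reject H0 at alpha = 0.1.


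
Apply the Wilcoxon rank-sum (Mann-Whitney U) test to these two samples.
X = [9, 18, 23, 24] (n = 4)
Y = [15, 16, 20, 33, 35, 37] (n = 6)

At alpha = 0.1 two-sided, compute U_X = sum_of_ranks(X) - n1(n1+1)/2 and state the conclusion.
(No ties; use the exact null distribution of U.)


Step 1: Combine and sort all 10 observations; assign midranks.
sorted (value, group): (9,X), (15,Y), (16,Y), (18,X), (20,Y), (23,X), (24,X), (33,Y), (35,Y), (37,Y)
ranks: 9->1, 15->2, 16->3, 18->4, 20->5, 23->6, 24->7, 33->8, 35->9, 37->10
Step 2: Rank sum for X: R1 = 1 + 4 + 6 + 7 = 18.
Step 3: U_X = R1 - n1(n1+1)/2 = 18 - 4*5/2 = 18 - 10 = 8.
       U_Y = n1*n2 - U_X = 24 - 8 = 16.
Step 4: No ties, so the exact null distribution of U (based on enumerating the C(10,4) = 210 equally likely rank assignments) gives the two-sided p-value.
Step 5: p-value = 0.476190; compare to alpha = 0.1. fail to reject H0.

U_X = 8, p = 0.476190, fail to reject H0 at alpha = 0.1.
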